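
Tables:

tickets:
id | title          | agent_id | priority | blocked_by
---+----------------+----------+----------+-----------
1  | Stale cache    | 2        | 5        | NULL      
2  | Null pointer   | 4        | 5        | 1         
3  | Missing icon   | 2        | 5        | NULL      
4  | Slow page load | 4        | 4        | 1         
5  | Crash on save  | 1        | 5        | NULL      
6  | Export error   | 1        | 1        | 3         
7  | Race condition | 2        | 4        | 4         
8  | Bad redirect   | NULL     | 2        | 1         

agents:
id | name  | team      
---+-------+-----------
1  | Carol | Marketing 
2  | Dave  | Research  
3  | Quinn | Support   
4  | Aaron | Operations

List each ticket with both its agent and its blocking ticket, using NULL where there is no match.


Two LEFT JOINs from the same base table tickets: one to agents via agent_id, one to tickets itself via blocked_by. Both are LEFT so every ticket is preserved.
Match against agents:
  - ticket 1 (Stale cache): agent_id=2 -> matches Dave
  - ticket 2 (Null pointer): agent_id=4 -> matches Aaron
  - ticket 3 (Missing icon): agent_id=2 -> matches Dave
  - ticket 4 (Slow page load): agent_id=4 -> matches Aaron
  - ticket 5 (Crash on save): agent_id=1 -> matches Carol
  - ticket 6 (Export error): agent_id=1 -> matches Carol
  - ticket 7 (Race condition): agent_id=2 -> matches Dave
  - ticket 8 (Bad redirect): agent_id=NULL, no match -> kept with NULL
Match against tickets (self):
  - ticket 1 (Stale cache): blocked_by=NULL -> NULL
  - ticket 2 (Null pointer): blocked_by=1 -> Stale cache
  - ticket 3 (Missing icon): blocked_by=NULL -> NULL
  - ticket 4 (Slow page load): blocked_by=1 -> Stale cache
  - ticket 5 (Crash on save): blocked_by=NULL -> NULL
  - ticket 6 (Export error): blocked_by=3 -> Missing icon
  - ticket 7 (Race condition): blocked_by=4 -> Slow page load
  - ticket 8 (Bad redirect): blocked_by=1 -> Stale cache

SQL:
SELECT a.title, b.name AS agent, c.title AS blocked_by
FROM tickets a
LEFT JOIN agents b ON a.agent_id = b.id
LEFT JOIN tickets c ON a.blocked_by = c.id

Result:
title          | agent | blocked_by    
---------------+-------+---------------
Stale cache    | Dave  | NULL          
Null pointer   | Aaron | Stale cache   
Missing icon   | Dave  | NULL          
Slow page load | Aaron | Stale cache   
Crash on save  | Carol | NULL          
Export error   | Carol | Missing icon  
Race condition | Dave  | Slow page load
Bad redirect   | NULL  | Stale cache   


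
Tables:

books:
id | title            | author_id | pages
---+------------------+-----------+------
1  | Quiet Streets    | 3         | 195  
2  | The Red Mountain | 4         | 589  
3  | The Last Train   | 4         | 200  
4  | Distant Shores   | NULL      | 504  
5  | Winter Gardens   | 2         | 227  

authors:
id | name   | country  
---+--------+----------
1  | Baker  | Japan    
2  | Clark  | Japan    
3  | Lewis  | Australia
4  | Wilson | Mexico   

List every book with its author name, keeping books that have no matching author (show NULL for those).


LEFT JOIN keeps every row from books (the left table); where author_id has no match in authors, the author columns become NULL. Walk through each book:
  - book 1 (Quiet Streets): author_id=3 -> matches Lewis
  - book 2 (The Red Mountain): author_id=4 -> matches Wilson
  - book 3 (The Last Train): author_id=4 -> matches Wilson
  - book 4 (Distant Shores): author_id=NULL, no match -> kept with NULL
  - book 5 (Winter Gardens): author_id=2 -> matches Clark
All 5 rows appear; 1 has NULL author.

SQL:
SELECT a.title, b.name AS author
FROM books a
LEFT JOIN authors b ON a.author_id = b.id

Result:
title            | author
-----------------+-------
Quiet Streets    | Lewis 
The Red Mountain | Wilson
The Last Train   | Wilson
Distant Shores   | NULL  
Winter Gardens   | Clark 


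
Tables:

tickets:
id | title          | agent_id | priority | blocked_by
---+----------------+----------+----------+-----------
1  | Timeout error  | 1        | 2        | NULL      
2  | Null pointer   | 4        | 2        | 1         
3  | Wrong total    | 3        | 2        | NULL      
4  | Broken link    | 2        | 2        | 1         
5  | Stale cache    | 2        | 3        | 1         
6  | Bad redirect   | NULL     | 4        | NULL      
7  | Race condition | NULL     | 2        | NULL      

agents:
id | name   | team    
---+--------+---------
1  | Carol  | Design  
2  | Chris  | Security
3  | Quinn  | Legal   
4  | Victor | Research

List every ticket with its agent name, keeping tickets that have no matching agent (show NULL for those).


LEFT JOIN keeps every row from tickets (the left table); where agent_id has no match in agents, the agent columns become NULL. Walk through each ticket:
  - ticket 1 (Timeout error): agent_id=1 -> matches Carol
  - ticket 2 (Null pointer): agent_id=4 -> matches Victor
  - ticket 3 (Wrong total): agent_id=3 -> matches Quinn
  - ticket 4 (Broken link): agent_id=2 -> matches Chris
  - ticket 5 (Stale cache): agent_id=2 -> matches Chris
  - ticket 6 (Bad redirect): agent_id=NULL, no match -> kept with NULL
  - ticket 7 (Race condition): agent_id=NULL, no match -> kept with NULL
All 7 rows appear; 2 have NULL agent.

SQL:
SELECT a.title, b.name AS agent
FROM tickets a
LEFT JOIN agents b ON a.agent_id = b.id

Result:
title          | agent 
---------------+-------
Timeout error  | Carol 
Null pointer   | Victor
Wrong total    | Quinn 
Broken link    | Chris 
Stale cache    | Chris 
Bad redirect   | NULL  
Race condition | NULL  


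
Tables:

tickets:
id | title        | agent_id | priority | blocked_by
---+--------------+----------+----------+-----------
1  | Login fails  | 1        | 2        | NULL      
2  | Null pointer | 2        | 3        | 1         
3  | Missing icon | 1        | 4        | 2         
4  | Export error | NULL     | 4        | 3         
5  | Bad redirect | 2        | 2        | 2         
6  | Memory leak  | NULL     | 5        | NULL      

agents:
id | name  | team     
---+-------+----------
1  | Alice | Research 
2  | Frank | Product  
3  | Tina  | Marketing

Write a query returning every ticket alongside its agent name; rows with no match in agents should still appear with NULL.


LEFT JOIN keeps every row from tickets (the left table); where agent_id has no match in agents, the agent columns become NULL. Walk through each ticket:
  - ticket 1 (Login fails): agent_id=1 -> matches Alice
  - ticket 2 (Null pointer): agent_id=2 -> matches Frank
  - ticket 3 (Missing icon): agent_id=1 -> matches Alice
  - ticket 4 (Export error): agent_id=NULL, no match -> kept with NULL
  - ticket 5 (Bad redirect): agent_id=2 -> matches Frank
  - ticket 6 (Memory leak): agent_id=NULL, no match -> kept with NULL
All 6 rows appear; 2 have NULL agent.

SQL:
SELECT a.title, b.name AS agent
FROM tickets a
LEFT JOIN agents b ON a.agent_id = b.id

Result:
title        | agent
-------------+------
Login fails  | Alice
Null pointer | Frank
Missing icon | Alice
Export error | NULL 
Bad redirect | Frank
Memory leak  | NULL 


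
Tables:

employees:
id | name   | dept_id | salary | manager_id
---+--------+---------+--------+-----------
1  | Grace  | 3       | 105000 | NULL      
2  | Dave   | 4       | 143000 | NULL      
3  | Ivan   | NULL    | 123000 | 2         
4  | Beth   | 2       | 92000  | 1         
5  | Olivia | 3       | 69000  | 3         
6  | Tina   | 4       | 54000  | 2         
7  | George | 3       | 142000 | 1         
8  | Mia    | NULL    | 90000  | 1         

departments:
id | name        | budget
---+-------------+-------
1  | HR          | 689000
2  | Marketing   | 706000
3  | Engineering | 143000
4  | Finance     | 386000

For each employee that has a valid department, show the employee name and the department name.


INNER JOIN keeps only employees rows whose dept_id matches an id in departments. Walk through each employee:
  - employee 1 (Grace): dept_id=3 -> matches Engineering
  - employee 2 (Dave): dept_id=4 -> matches Finance
  - employee 3 (Ivan): dept_id=NULL, no match -> dropped
  - employee 4 (Beth): dept_id=2 -> matches Marketing
  - employee 5 (Olivia): dept_id=3 -> matches Engineering
  - employee 6 (Tina): dept_id=4 -> matches Finance
  - employee 7 (George): dept_id=3 -> matches Engineering
  - employee 8 (Mia): dept_id=NULL, no match -> dropped
So 2 of 8 rows are dropped.

SQL:
SELECT a.name, b.name AS department
FROM employees a
INNER JOIN departments b ON a.dept_id = b.id

Result:
name   | department 
-------+------------
Grace  | Engineering
Dave   | Finance    
Beth   | Marketing  
Olivia | Engineering
Tina   | Finance    
George | Engineering


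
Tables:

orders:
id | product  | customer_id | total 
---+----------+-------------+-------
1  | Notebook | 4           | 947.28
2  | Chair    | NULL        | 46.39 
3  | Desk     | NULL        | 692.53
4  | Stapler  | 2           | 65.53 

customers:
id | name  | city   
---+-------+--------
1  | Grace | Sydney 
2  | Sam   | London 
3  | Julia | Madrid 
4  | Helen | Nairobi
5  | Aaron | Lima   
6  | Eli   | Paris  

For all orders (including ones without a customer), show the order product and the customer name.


LEFT JOIN keeps every row from orders (the left table); where customer_id has no match in customers, the customer columns become NULL. Walk through each order:
  - order 1 (Notebook): customer_id=4 -> matches Helen
  - order 2 (Chair): customer_id=NULL, no match -> kept with NULL
  - order 3 (Desk): customer_id=NULL, no match -> kept with NULL
  - order 4 (Stapler): customer_id=2 -> matches Sam
All 4 rows appear; 2 have NULL customer.

SQL:
SELECT a.product, b.name AS customer
FROM orders a
LEFT JOIN customers b ON a.customer_id = b.id

Result:
product  | customer
---------+---------
Notebook | Helen   
Chair    | NULL    
Desk     | NULL    
Stapler  | Sam     


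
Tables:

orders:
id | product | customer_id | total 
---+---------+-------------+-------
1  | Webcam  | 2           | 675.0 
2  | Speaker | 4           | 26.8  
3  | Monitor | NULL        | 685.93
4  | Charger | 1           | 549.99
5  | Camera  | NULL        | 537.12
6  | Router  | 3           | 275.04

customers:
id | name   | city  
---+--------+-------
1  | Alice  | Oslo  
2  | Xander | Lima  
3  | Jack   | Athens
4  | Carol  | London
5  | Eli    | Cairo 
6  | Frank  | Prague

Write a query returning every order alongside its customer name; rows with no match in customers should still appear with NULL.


LEFT JOIN keeps every row from orders (the left table); where customer_id has no match in customers, the customer columns become NULL. Walk through each order:
  - order 1 (Webcam): customer_id=2 -> matches Xander
  - order 2 (Speaker): customer_id=4 -> matches Carol
  - order 3 (Monitor): customer_id=NULL, no match -> kept with NULL
  - order 4 (Charger): customer_id=1 -> matches Alice
  - order 5 (Camera): customer_id=NULL, no match -> kept with NULL
  - order 6 (Router): customer_id=3 -> matches Jack
All 6 rows appear; 2 have NULL customer.

SQL:
SELECT a.product, b.name AS customer
FROM orders a
LEFT JOIN customers b ON a.customer_id = b.id

Result:
product | customer
--------+---------
Webcam  | Xander  
Speaker | Carol   
Monitor | NULL    
Charger | Alice   
Camera  | NULL    
Router  | Jack    


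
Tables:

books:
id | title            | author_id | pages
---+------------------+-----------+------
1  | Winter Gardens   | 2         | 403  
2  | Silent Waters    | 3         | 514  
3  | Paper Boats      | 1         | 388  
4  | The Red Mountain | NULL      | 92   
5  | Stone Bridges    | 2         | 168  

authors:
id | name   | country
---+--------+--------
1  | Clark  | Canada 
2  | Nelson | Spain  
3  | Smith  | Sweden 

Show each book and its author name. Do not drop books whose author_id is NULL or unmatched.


LEFT JOIN keeps every row from books (the left table); where author_id has no match in authors, the author columns become NULL. Walk through each book:
  - book 1 (Winter Gardens): author_id=2 -> matches Nelson
  - book 2 (Silent Waters): author_id=3 -> matches Smith
  - book 3 (Paper Boats): author_id=1 -> matches Clark
  - book 4 (The Red Mountain): author_id=NULL, no match -> kept with NULL
  - book 5 (Stone Bridges): author_id=2 -> matches Nelson
All 5 rows appear; 1 has NULL author.

SQL:
SELECT a.title, b.name AS author
FROM books a
LEFT JOIN authors b ON a.author_id = b.id

Result:
title            | author
-----------------+-------
Winter Gardens   | Nelson
Silent Waters    | Smith 
Paper Boats      | Clark 
The Red Mountain | NULL  
Stone Bridges    | Nelson


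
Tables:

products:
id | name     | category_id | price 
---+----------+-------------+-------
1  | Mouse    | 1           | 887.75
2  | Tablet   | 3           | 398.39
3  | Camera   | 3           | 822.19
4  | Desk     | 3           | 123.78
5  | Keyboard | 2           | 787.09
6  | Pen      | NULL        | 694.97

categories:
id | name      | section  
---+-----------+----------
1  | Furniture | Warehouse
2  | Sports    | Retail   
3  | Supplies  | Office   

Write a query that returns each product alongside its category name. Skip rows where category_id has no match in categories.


INNER JOIN keeps only products rows whose category_id matches an id in categories. Walk through each product:
  - product 1 (Mouse): category_id=1 -> matches Furniture
  - product 2 (Tablet): category_id=3 -> matches Supplies
  - product 3 (Camera): category_id=3 -> matches Supplies
  - product 4 (Desk): category_id=3 -> matches Supplies
  - product 5 (Keyboard): category_id=2 -> matches Sports
  - product 6 (Pen): category_id=NULL, no match -> dropped
So 1 of 6 rows is dropped.

SQL:
SELECT a.name, b.name AS category
FROM products a
INNER JOIN categories b ON a.category_id = b.id

Result:
name     | category 
---------+----------
Mouse    | Furniture
Tablet   | Supplies 
Camera   | Supplies 
Desk     | Supplies 
Keyboard | Sports   


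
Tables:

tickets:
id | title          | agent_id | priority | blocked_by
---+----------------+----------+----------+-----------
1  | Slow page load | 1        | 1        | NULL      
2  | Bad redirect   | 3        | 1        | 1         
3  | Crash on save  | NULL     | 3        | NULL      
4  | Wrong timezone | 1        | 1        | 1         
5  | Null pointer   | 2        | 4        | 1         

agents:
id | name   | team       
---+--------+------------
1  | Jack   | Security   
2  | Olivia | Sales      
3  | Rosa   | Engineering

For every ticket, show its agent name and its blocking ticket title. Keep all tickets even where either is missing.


Two LEFT JOINs from the same base table tickets: one to agents via agent_id, one to tickets itself via blocked_by. Both are LEFT so every ticket is preserved.
Match against agents:
  - ticket 1 (Slow page load): agent_id=1 -> matches Jack
  - ticket 2 (Bad redirect): agent_id=3 -> matches Rosa
  - ticket 3 (Crash on save): agent_id=NULL, no match -> kept with NULL
  - ticket 4 (Wrong timezone): agent_id=1 -> matches Jack
  - ticket 5 (Null pointer): agent_id=2 -> matches Olivia
Match against tickets (self):
  - ticket 1 (Slow page load): blocked_by=NULL -> NULL
  - ticket 2 (Bad redirect): blocked_by=1 -> Slow page load
  - ticket 3 (Crash on save): blocked_by=NULL -> NULL
  - ticket 4 (Wrong timezone): blocked_by=1 -> Slow page load
  - ticket 5 (Null pointer): blocked_by=1 -> Slow page load

SQL:
SELECT a.title, b.name AS agent, c.title AS blocked_by
FROM tickets a
LEFT JOIN agents b ON a.agent_id = b.id
LEFT JOIN tickets c ON a.blocked_by = c.id

Result:
title          | agent  | blocked_by    
---------------+--------+---------------
Slow page load | Jack   | NULL          
Bad redirect   | Rosa   | Slow page load
Crash on save  | NULL   | NULL          
Wrong timezone | Jack   | Slow page load
Null pointer   | Olivia | Slow page load


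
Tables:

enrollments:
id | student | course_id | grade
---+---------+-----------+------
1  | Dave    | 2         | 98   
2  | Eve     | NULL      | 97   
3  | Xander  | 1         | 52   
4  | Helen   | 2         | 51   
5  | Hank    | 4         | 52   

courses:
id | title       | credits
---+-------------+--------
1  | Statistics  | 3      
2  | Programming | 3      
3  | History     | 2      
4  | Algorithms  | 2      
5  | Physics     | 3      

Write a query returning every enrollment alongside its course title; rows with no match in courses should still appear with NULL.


LEFT JOIN keeps every row from enrollments (the left table); where course_id has no match in courses, the course columns become NULL. Walk through each enrollment:
  - enrollment 1 (Dave): course_id=2 -> matches Programming
  - enrollment 2 (Eve): course_id=NULL, no match -> kept with NULL
  - enrollment 3 (Xander): course_id=1 -> matches Statistics
  - enrollment 4 (Helen): course_id=2 -> matches Programming
  - enrollment 5 (Hank): course_id=4 -> matches Algorithms
All 5 rows appear; 1 has NULL course.

SQL:
SELECT a.student, b.title AS course
FROM enrollments a
LEFT JOIN courses b ON a.course_id = b.id

Result:
student | course     
--------+------------
Dave    | Programming
Eve     | NULL       
Xander  | Statistics 
Helen   | Programming
Hank    | Algorithms 


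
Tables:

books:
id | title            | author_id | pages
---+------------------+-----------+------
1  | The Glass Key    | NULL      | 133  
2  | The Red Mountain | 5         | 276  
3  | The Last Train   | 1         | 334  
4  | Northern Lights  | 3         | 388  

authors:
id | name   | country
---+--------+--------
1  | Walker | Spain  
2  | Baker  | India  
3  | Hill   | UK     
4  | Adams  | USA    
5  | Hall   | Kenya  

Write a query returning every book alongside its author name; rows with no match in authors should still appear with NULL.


LEFT JOIN keeps every row from books (the left table); where author_id has no match in authors, the author columns become NULL. Walk through each book:
  - book 1 (The Glass Key): author_id=NULL, no match -> kept with NULL
  - book 2 (The Red Mountain): author_id=5 -> matches Hall
  - book 3 (The Last Train): author_id=1 -> matches Walker
  - book 4 (Northern Lights): author_id=3 -> matches Hill
All 4 rows appear; 1 has NULL author.

SQL:
SELECT a.title, b.name AS author
FROM books a
LEFT JOIN authors b ON a.author_id = b.id

Result:
title            | author
-----------------+-------
The Glass Key    | NULL  
The Red Mountain | Hall  
The Last Train   | Walker
Northern Lights  | Hill  


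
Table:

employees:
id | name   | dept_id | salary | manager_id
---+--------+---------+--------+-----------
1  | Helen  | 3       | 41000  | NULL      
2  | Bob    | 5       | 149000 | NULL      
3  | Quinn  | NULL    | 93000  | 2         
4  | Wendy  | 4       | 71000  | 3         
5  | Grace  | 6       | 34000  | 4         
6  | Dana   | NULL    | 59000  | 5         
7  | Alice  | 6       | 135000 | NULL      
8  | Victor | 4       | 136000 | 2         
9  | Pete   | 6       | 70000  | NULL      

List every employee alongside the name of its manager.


This is a self-join: employees is joined to a second copy of itself, matching each row's manager_id to another row's id. Use LEFT JOIN so rows with manager_id=NULL are kept.
  - employee 1 (Helen): manager_id=NULL -> NULL
  - employee 2 (Bob): manager_id=NULL -> NULL
  - employee 3 (Quinn): manager_id=2 -> Bob
  - employee 4 (Wendy): manager_id=3 -> Quinn
  - employee 5 (Grace): manager_id=4 -> Wendy
  - employee 6 (Dana): manager_id=5 -> Grace
  - employee 7 (Alice): manager_id=NULL -> NULL
  - employee 8 (Victor): manager_id=2 -> Bob
  - employee 9 (Pete): manager_id=NULL -> NULL

SQL:
SELECT a.name AS item, b.name AS manager
FROM employees a
LEFT JOIN employees b ON a.manager_id = b.id

Result:
item   | manager
-------+--------
Helen  | NULL   
Bob    | NULL   
Quinn  | Bob    
Wendy  | Quinn  
Grace  | Wendy  
Dana   | Grace  
Alice  | NULL   
Victor | Bob    
Pete   | NULL   


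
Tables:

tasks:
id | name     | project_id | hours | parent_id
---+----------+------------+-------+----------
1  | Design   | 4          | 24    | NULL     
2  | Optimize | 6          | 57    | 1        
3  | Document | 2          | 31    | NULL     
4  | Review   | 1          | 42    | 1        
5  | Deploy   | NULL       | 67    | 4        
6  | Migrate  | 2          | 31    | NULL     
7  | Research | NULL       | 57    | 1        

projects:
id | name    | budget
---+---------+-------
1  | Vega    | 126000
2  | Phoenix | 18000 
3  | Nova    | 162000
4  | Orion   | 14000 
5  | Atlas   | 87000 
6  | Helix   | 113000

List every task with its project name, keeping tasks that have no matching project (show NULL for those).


LEFT JOIN keeps every row from tasks (the left table); where project_id has no match in projects, the project columns become NULL. Walk through each task:
  - task 1 (Design): project_id=4 -> matches Orion
  - task 2 (Optimize): project_id=6 -> matches Helix
  - task 3 (Document): project_id=2 -> matches Phoenix
  - task 4 (Review): project_id=1 -> matches Vega
  - task 5 (Deploy): project_id=NULL, no match -> kept with NULL
  - task 6 (Migrate): project_id=2 -> matches Phoenix
  - task 7 (Research): project_id=NULL, no match -> kept with NULL
All 7 rows appear; 2 have NULL project.

SQL:
SELECT a.name, b.name AS project
FROM tasks a
LEFT JOIN projects b ON a.project_id = b.id

Result:
name     | project
---------+--------
Design   | Orion  
Optimize | Helix  
Document | Phoenix
Review   | Vega   
Deploy   | NULL   
Migrate  | Phoenix
Research | NULL   


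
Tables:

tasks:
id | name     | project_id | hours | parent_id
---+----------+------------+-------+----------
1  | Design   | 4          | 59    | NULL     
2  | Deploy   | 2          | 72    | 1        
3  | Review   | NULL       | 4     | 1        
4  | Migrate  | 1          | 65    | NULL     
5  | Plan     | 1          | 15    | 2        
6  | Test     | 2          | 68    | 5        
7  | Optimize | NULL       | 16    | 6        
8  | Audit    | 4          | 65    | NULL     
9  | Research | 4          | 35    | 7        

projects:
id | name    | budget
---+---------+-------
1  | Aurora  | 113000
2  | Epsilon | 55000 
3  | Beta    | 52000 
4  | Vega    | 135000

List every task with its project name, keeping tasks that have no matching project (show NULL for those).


LEFT JOIN keeps every row from tasks (the left table); where project_id has no match in projects, the project columns become NULL. Walk through each task:
  - task 1 (Design): project_id=4 -> matches Vega
  - task 2 (Deploy): project_id=2 -> matches Epsilon
  - task 3 (Review): project_id=NULL, no match -> kept with NULL
  - task 4 (Migrate): project_id=1 -> matches Aurora
  - task 5 (Plan): project_id=1 -> matches Aurora
  - task 6 (Test): project_id=2 -> matches Epsilon
  - task 7 (Optimize): project_id=NULL, no match -> kept with NULL
  - task 8 (Audit): project_id=4 -> matches Vega
  - task 9 (Research): project_id=4 -> matches Vega
All 9 rows appear; 2 have NULL project.

SQL:
SELECT a.name, b.name AS project
FROM tasks a
LEFT JOIN projects b ON a.project_id = b.id

Result:
name     | project
---------+--------
Design   | Vega   
Deploy   | Epsilon
Review   | NULL   
Migrate  | Aurora 
Plan     | Aurora 
Test     | Epsilon
Optimize | NULL   
Audit    | Vega   
Research | Vega   


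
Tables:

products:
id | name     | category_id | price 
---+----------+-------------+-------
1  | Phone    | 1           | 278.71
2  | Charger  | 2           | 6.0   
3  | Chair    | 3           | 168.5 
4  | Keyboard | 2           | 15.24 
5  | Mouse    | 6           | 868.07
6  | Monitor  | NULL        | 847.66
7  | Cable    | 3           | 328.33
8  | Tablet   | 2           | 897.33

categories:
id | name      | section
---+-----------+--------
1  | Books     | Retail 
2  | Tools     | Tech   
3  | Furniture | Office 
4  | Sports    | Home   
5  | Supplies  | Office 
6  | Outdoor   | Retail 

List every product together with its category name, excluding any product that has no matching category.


INNER JOIN keeps only products rows whose category_id matches an id in categories. Walk through each product:
  - product 1 (Phone): category_id=1 -> matches Books
  - product 2 (Charger): category_id=2 -> matches Tools
  - product 3 (Chair): category_id=3 -> matches Furniture
  - product 4 (Keyboard): category_id=2 -> matches Tools
  - product 5 (Mouse): category_id=6 -> matches Outdoor
  - product 6 (Monitor): category_id=NULL, no match -> dropped
  - product 7 (Cable): category_id=3 -> matches Furniture
  - product 8 (Tablet): category_id=2 -> matches Tools
So 1 of 8 rows is dropped.

SQL:
SELECT a.name, b.name AS category
FROM products a
INNER JOIN categories b ON a.category_id = b.id

Result:
name     | category 
---------+----------
Phone    | Books    
Charger  | Tools    
Chair    | Furniture
Keyboard | Tools    
Mouse    | Outdoor  
Cable    | Furniture
Tablet   | Tools    


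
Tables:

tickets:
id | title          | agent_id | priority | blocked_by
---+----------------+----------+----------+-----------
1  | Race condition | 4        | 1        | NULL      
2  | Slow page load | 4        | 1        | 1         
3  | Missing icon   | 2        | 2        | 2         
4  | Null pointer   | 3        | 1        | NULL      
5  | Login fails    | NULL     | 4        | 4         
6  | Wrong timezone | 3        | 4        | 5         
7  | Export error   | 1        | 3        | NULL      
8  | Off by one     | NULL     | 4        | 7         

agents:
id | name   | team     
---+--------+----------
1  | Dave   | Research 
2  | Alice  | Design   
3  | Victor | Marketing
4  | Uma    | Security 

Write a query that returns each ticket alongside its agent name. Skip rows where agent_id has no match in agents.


INNER JOIN keeps only tickets rows whose agent_id matches an id in agents. Walk through each ticket:
  - ticket 1 (Race condition): agent_id=4 -> matches Uma
  - ticket 2 (Slow page load): agent_id=4 -> matches Uma
  - ticket 3 (Missing icon): agent_id=2 -> matches Alice
  - ticket 4 (Null pointer): agent_id=3 -> matches Victor
  - ticket 5 (Login fails): agent_id=NULL, no match -> dropped
  - ticket 6 (Wrong timezone): agent_id=3 -> matches Victor
  - ticket 7 (Export error): agent_id=1 -> matches Dave
  - ticket 8 (Off by one): agent_id=NULL, no match -> dropped
So 2 of 8 rows are dropped.

SQL:
SELECT a.title, b.name AS agent
FROM tickets a
INNER JOIN agents b ON a.agent_id = b.id

Result:
title          | agent 
---------------+-------
Race condition | Uma   
Slow page load | Uma   
Missing icon   | Alice 
Null pointer   | Victor
Wrong timezone | Victor
Export error   | Dave  


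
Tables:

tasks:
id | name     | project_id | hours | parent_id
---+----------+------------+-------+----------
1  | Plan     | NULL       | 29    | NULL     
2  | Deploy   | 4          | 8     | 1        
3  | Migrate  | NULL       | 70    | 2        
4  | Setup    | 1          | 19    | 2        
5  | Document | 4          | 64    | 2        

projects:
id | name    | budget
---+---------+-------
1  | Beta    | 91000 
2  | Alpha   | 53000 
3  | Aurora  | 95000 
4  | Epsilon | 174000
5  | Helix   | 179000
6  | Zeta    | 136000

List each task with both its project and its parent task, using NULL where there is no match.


Two LEFT JOINs from the same base table tasks: one to projects via project_id, one to tasks itself via parent_id. Both are LEFT so every task is preserved.
Match against projects:
  - task 1 (Plan): project_id=NULL, no match -> kept with NULL
  - task 2 (Deploy): project_id=4 -> matches Epsilon
  - task 3 (Migrate): project_id=NULL, no match -> kept with NULL
  - task 4 (Setup): project_id=1 -> matches Beta
  - task 5 (Document): project_id=4 -> matches Epsilon
Match against tasks (self):
  - task 1 (Plan): parent_id=NULL -> NULL
  - task 2 (Deploy): parent_id=1 -> Plan
  - task 3 (Migrate): parent_id=2 -> Deploy
  - task 4 (Setup): parent_id=2 -> Deploy
  - task 5 (Document): parent_id=2 -> Deploy

SQL:
SELECT a.name, b.name AS project, c.name AS parent
FROM tasks a
LEFT JOIN projects b ON a.project_id = b.id
LEFT JOIN tasks c ON a.parent_id = c.id

Result:
name     | project | parent
---------+---------+-------
Plan     | NULL    | NULL  
Deploy   | Epsilon | Plan  
Migrate  | NULL    | Deploy
Setup    | Beta    | Deploy
Document | Epsilon | Deploy


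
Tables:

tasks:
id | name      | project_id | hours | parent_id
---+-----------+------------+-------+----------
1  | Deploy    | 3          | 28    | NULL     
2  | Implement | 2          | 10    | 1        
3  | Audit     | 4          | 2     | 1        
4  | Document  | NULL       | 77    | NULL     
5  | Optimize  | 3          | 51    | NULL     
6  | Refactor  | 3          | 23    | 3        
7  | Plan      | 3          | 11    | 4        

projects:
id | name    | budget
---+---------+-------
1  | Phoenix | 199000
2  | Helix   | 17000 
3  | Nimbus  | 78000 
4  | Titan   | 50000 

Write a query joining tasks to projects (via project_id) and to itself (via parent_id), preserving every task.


Two LEFT JOINs from the same base table tasks: one to projects via project_id, one to tasks itself via parent_id. Both are LEFT so every task is preserved.
Match against projects:
  - task 1 (Deploy): project_id=3 -> matches Nimbus
  - task 2 (Implement): project_id=2 -> matches Helix
  - task 3 (Audit): project_id=4 -> matches Titan
  - task 4 (Document): project_id=NULL, no match -> kept with NULL
  - task 5 (Optimize): project_id=3 -> matches Nimbus
  - task 6 (Refactor): project_id=3 -> matches Nimbus
  - task 7 (Plan): project_id=3 -> matches Nimbus
Match against tasks (self):
  - task 1 (Deploy): parent_id=NULL -> NULL
  - task 2 (Implement): parent_id=1 -> Deploy
  - task 3 (Audit): parent_id=1 -> Deploy
  - task 4 (Document): parent_id=NULL -> NULL
  - task 5 (Optimize): parent_id=NULL -> NULL
  - task 6 (Refactor): parent_id=3 -> Audit
  - task 7 (Plan): parent_id=4 -> Document

SQL:
SELECT a.name, b.name AS project, c.name AS parent
FROM tasks a
LEFT JOIN projects b ON a.project_id = b.id
LEFT JOIN tasks c ON a.parent_id = c.id

Result:
name      | project | parent  
----------+---------+---------
Deploy    | Nimbus  | NULL    
Implement | Helix   | Deploy  
Audit     | Titan   | Deploy  
Document  | NULL    | NULL    
Optimize  | Nimbus  | NULL    
Refactor  | Nimbus  | Audit   
Plan      | Nimbus  | Document


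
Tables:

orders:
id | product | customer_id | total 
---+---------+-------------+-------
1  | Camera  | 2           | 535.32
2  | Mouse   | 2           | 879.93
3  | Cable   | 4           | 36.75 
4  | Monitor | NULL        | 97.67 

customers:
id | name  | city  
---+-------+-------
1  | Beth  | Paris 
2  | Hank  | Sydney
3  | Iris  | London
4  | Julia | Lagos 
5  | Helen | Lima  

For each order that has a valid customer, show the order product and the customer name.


INNER JOIN keeps only orders rows whose customer_id matches an id in customers. Walk through each order:
  - order 1 (Camera): customer_id=2 -> matches Hank
  - order 2 (Mouse): customer_id=2 -> matches Hank
  - order 3 (Cable): customer_id=4 -> matches Julia
  - order 4 (Monitor): customer_id=NULL, no match -> dropped
So 1 of 4 rows is dropped.

SQL:
SELECT a.product, b.name AS customer
FROM orders a
INNER JOIN customers b ON a.customer_id = b.id

Result:
product | customer
--------+---------
Camera  | Hank    
Mouse   | Hank    
Cable   | Julia   


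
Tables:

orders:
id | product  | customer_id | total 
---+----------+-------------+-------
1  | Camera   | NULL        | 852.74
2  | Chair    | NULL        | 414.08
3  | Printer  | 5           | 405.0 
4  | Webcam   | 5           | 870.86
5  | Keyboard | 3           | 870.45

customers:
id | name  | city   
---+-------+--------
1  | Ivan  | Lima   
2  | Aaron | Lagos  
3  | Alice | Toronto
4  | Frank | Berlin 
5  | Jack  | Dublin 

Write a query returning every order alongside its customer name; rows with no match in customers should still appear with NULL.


LEFT JOIN keeps every row from orders (the left table); where customer_id has no match in customers, the customer columns become NULL. Walk through each order:
  - order 1 (Camera): customer_id=NULL, no match -> kept with NULL
  - order 2 (Chair): customer_id=NULL, no match -> kept with NULL
  - order 3 (Printer): customer_id=5 -> matches Jack
  - order 4 (Webcam): customer_id=5 -> matches Jack
  - order 5 (Keyboard): customer_id=3 -> matches Alice
All 5 rows appear; 2 have NULL customer.

SQL:
SELECT a.product, b.name AS customer
FROM orders a
LEFT JOIN customers b ON a.customer_id = b.id

Result:
product  | customer
---------+---------
Camera   | NULL    
Chair    | NULL    
Printer  | Jack    
Webcam   | Jack    
Keyboard | Alice   


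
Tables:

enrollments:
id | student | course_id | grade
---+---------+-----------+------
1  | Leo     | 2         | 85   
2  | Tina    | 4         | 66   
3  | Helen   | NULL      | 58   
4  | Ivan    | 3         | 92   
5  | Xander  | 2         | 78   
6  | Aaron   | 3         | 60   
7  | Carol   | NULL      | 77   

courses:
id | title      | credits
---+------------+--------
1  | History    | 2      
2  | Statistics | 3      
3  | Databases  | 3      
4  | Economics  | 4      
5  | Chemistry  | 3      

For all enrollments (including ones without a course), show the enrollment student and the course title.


LEFT JOIN keeps every row from enrollments (the left table); where course_id has no match in courses, the course columns become NULL. Walk through each enrollment:
  - enrollment 1 (Leo): course_id=2 -> matches Statistics
  - enrollment 2 (Tina): course_id=4 -> matches Economics
  - enrollment 3 (Helen): course_id=NULL, no match -> kept with NULL
  - enrollment 4 (Ivan): course_id=3 -> matches Databases
  - enrollment 5 (Xander): course_id=2 -> matches Statistics
  - enrollment 6 (Aaron): course_id=3 -> matches Databases
  - enrollment 7 (Carol): course_id=NULL, no match -> kept with NULL
All 7 rows appear; 2 have NULL course.

SQL:
SELECT a.student, b.title AS course
FROM enrollments a
LEFT JOIN courses b ON a.course_id = b.id

Result:
student | course    
--------+-----------
Leo     | Statistics
Tina    | Economics 
Helen   | NULL      
Ivan    | Databases 
Xander  | Statistics
Aaron   | Databases 
Carol   | NULL      


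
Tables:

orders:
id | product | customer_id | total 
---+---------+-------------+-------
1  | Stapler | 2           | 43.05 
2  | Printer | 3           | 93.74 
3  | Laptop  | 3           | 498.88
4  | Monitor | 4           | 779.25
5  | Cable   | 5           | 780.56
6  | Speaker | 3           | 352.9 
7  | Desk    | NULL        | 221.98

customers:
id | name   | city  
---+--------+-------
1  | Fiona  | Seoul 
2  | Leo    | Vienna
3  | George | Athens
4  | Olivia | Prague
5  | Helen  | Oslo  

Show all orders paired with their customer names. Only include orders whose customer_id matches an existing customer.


INNER JOIN keeps only orders rows whose customer_id matches an id in customers. Walk through each order:
  - order 1 (Stapler): customer_id=2 -> matches Leo
  - order 2 (Printer): customer_id=3 -> matches George
  - order 3 (Laptop): customer_id=3 -> matches George
  - order 4 (Monitor): customer_id=4 -> matches Olivia
  - order 5 (Cable): customer_id=5 -> matches Helen
  - order 6 (Speaker): customer_id=3 -> matches George
  - order 7 (Desk): customer_id=NULL, no match -> dropped
So 1 of 7 rows is dropped.

SQL:
SELECT a.product, b.name AS customer
FROM orders a
INNER JOIN customers b ON a.customer_id = b.id

Result:
product | customer
--------+---------
Stapler | Leo     
Printer | George  
Laptop  | George  
Monitor | Olivia  
Cable   | Helen   
Speaker | George  


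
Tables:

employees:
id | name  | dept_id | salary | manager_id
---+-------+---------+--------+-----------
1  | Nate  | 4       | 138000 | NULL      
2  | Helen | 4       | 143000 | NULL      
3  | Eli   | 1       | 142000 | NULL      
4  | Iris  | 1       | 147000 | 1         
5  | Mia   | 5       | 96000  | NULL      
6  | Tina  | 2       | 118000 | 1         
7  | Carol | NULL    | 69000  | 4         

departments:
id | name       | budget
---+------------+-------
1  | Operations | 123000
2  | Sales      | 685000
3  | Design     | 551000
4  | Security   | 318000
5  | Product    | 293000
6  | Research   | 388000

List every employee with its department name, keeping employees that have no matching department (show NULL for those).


LEFT JOIN keeps every row from employees (the left table); where dept_id has no match in departments, the department columns become NULL. Walk through each employee:
  - employee 1 (Nate): dept_id=4 -> matches Security
  - employee 2 (Helen): dept_id=4 -> matches Security
  - employee 3 (Eli): dept_id=1 -> matches Operations
  - employee 4 (Iris): dept_id=1 -> matches Operations
  - employee 5 (Mia): dept_id=5 -> matches Product
  - employee 6 (Tina): dept_id=2 -> matches Sales
  - employee 7 (Carol): dept_id=NULL, no match -> kept with NULL
All 7 rows appear; 1 has NULL department.

SQL:
SELECT a.name, b.name AS department
FROM employees a
LEFT JOIN departments b ON a.dept_id = b.id

Result:
name  | department
------+-----------
Nate  | Security  
Helen | Security  
Eli   | Operations
Iris  | Operations
Mia   | Product   
Tina  | Sales     
Carol | NULL      


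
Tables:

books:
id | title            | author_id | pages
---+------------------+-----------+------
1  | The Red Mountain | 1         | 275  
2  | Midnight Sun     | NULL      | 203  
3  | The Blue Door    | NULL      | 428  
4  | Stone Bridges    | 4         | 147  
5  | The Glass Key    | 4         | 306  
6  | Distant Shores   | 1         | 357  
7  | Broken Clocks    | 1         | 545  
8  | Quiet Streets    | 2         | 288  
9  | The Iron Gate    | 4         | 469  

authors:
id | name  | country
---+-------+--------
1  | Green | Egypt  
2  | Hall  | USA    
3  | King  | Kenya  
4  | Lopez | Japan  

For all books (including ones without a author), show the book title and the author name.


LEFT JOIN keeps every row from books (the left table); where author_id has no match in authors, the author columns become NULL. Walk through each book:
  - book 1 (The Red Mountain): author_id=1 -> matches Green
  - book 2 (Midnight Sun): author_id=NULL, no match -> kept with NULL
  - book 3 (The Blue Door): author_id=NULL, no match -> kept with NULL
  - book 4 (Stone Bridges): author_id=4 -> matches Lopez
  - book 5 (The Glass Key): author_id=4 -> matches Lopez
  - book 6 (Distant Shores): author_id=1 -> matches Green
  - book 7 (Broken Clocks): author_id=1 -> matches Green
  - book 8 (Quiet Streets): author_id=2 -> matches Hall
  - book 9 (The Iron Gate): author_id=4 -> matches Lopez
All 9 rows appear; 2 have NULL author.

SQL:
SELECT a.title, b.name AS author
FROM books a
LEFT JOIN authors b ON a.author_id = b.id

Result:
title            | author
-----------------+-------
The Red Mountain | Green 
Midnight Sun     | NULL  
The Blue Door    | NULL  
Stone Bridges    | Lopez 
The Glass Key    | Lopez 
Distant Shores   | Green 
Broken Clocks    | Green 
Quiet Streets    | Hall  
The Iron Gate    | Lopez 


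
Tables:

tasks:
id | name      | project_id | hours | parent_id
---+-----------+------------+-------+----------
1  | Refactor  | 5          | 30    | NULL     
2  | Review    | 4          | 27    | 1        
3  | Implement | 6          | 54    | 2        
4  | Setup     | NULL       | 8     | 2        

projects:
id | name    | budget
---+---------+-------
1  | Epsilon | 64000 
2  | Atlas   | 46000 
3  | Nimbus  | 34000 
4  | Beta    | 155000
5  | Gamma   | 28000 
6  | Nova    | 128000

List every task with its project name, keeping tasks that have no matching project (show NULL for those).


LEFT JOIN keeps every row from tasks (the left table); where project_id has no match in projects, the project columns become NULL. Walk through each task:
  - task 1 (Refactor): project_id=5 -> matches Gamma
  - task 2 (Review): project_id=4 -> matches Beta
  - task 3 (Implement): project_id=6 -> matches Nova
  - task 4 (Setup): project_id=NULL, no match -> kept with NULL
All 4 rows appear; 1 has NULL project.

SQL:
SELECT a.name, b.name AS project
FROM tasks a
LEFT JOIN projects b ON a.project_id = b.id

Result:
name      | project
----------+--------
Refactor  | Gamma  
Review    | Beta   
Implement | Nova   
Setup     | NULL   


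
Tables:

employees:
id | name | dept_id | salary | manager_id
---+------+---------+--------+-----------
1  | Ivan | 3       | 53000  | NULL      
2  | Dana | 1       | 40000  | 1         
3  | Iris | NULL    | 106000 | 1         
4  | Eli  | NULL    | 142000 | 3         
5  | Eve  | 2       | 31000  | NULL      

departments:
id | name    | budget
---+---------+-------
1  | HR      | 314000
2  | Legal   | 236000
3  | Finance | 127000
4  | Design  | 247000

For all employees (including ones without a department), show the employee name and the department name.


LEFT JOIN keeps every row from employees (the left table); where dept_id has no match in departments, the department columns become NULL. Walk through each employee:
  - employee 1 (Ivan): dept_id=3 -> matches Finance
  - employee 2 (Dana): dept_id=1 -> matches HR
  - employee 3 (Iris): dept_id=NULL, no match -> kept with NULL
  - employee 4 (Eli): dept_id=NULL, no match -> kept with NULL
  - employee 5 (Eve): dept_id=2 -> matches Legal
All 5 rows appear; 2 have NULL department.

SQL:
SELECT a.name, b.name AS department
FROM employees a
LEFT JOIN departments b ON a.dept_id = b.id

Result:
name | department
-----+-----------
Ivan | Finance   
Dana | HR        
Iris | NULL      
Eli  | NULL      
Eve  | Legal     
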